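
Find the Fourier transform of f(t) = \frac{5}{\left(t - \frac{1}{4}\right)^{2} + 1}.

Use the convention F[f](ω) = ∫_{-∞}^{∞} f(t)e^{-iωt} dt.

F(ω) = 5 \pi e^{- \frac{i \omega}{4} - \left|{\omega}\right|}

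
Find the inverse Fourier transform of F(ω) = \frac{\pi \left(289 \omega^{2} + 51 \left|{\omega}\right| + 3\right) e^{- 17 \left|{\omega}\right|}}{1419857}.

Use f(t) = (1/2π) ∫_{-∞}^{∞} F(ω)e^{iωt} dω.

f(t) = \frac{8}{\left(t^{2} + 289\right)^{3}}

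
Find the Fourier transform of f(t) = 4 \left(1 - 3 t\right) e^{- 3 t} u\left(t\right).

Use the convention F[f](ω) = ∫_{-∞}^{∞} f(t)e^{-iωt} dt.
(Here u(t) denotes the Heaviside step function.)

F(ω) = \frac{4 i \omega}{- \omega^{2} + 6 i \omega + 9}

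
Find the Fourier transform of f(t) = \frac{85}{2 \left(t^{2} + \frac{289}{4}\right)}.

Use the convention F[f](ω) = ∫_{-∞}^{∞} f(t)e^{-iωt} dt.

F(ω) = 5 \pi e^{- \frac{17 \left|{\omega}\right|}{2}}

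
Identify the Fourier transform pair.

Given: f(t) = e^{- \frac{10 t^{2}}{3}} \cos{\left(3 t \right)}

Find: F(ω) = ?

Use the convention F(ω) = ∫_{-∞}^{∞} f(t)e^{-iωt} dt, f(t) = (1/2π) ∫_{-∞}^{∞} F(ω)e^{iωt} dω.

F(ω) = \frac{\sqrt{30} \sqrt{\pi} \left(e^{\frac{9 \omega}{10}} + 1\right) e^{- \frac{3 \omega^{2}}{40} - \frac{9 \omega}{20} - \frac{27}{40}}}{20}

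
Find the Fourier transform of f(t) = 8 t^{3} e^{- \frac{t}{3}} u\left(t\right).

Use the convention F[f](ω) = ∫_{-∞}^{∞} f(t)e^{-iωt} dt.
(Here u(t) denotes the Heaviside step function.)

F(ω) = \frac{3888}{\left(3 i \omega + 1\right)^{4}}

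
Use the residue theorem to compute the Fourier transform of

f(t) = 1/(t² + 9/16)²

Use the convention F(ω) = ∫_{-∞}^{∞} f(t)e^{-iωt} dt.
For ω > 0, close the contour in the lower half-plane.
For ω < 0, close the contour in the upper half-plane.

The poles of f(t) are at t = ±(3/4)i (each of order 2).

Let g(z) = f(z)e^{-iωz}; for large |z| the factor e^{-iωz} decays in the lower half-plane when ω > 0 and in the upper half-plane when ω < 0.

Case ω > 0 (lower half-plane, clockwise contour ⇒ F(ω) = -2πi·ΣRes):
  Res_{z = - \frac{3 i}{4}} g(z) = \frac{4 i \left(3 \omega + 4\right) e^{- \frac{3 \omega}{4}}}{27} (pole of order 2)
  F(ω) = -2πi·ΣRes = \frac{8 \pi \left(3 \omega + 4\right) e^{- \frac{3 \omega}{4}}}{27}

Case ω < 0 (upper half-plane, counterclockwise contour ⇒ F(ω) = +2πi·ΣRes):
  Res_{z = \frac{3 i}{4}} g(z) = \frac{4 i \left(3 \omega - 4\right) e^{\frac{3 \omega}{4}}}{27} (pole of order 2)
  F(ω) = 2πi·ΣRes = \frac{8 \pi \left(4 - 3 \omega\right) e^{\frac{3 \omega}{4}}}{27}

Both cases combine into a single formula in |ω|:

F(ω) = \frac{8 \pi \left(3 \left|{\omega}\right| + 4\right) e^{- \frac{3 \left|{\omega}\right|}{4}}}{27}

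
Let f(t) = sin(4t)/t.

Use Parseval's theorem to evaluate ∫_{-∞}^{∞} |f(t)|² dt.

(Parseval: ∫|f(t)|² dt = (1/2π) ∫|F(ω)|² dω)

∫|f(t)|² dt = 4 \pi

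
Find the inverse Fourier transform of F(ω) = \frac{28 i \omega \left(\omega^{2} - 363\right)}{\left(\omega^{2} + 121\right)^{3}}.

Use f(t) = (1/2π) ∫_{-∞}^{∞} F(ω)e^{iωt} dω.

f(t) = 7 t e^{- 11 \left|{t}\right|} \left|{t}\right|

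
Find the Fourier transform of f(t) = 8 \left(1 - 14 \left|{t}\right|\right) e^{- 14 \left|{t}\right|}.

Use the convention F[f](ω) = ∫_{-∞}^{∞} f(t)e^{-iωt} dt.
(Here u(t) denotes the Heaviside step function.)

F(ω) = \frac{448 \omega^{2}}{\left(\omega^{2} + 196\right)^{2}}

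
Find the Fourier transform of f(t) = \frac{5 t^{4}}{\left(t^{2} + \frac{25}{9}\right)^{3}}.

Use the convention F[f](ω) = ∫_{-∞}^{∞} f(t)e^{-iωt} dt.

F(ω) = \frac{\pi \left(25 \omega^{2} - 75 \left|{\omega}\right| + 27\right) e^{- \frac{5 \left|{\omega}\right|}{3}}}{24}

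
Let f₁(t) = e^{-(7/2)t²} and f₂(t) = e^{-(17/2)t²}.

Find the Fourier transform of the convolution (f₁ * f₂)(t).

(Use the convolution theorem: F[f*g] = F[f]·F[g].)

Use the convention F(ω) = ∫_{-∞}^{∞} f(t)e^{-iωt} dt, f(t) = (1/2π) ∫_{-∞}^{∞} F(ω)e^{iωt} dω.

F[f₁*f₂](ω) = \frac{2 \sqrt{119} \pi e^{- \frac{12 \omega^{2}}{119}}}{119}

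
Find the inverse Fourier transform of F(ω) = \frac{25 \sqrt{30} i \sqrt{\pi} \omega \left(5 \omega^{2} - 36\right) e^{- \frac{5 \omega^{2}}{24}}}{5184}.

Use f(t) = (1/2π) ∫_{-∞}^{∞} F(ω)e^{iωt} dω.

f(t) = 2 t^{3} e^{- \frac{6 t^{2}}{5}}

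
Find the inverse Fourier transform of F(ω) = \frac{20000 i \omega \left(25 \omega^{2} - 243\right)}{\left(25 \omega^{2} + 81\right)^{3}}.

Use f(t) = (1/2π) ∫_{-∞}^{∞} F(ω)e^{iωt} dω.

f(t) = 8 t e^{- \frac{9 \left|{t}\right|}{5}} \left|{t}\right|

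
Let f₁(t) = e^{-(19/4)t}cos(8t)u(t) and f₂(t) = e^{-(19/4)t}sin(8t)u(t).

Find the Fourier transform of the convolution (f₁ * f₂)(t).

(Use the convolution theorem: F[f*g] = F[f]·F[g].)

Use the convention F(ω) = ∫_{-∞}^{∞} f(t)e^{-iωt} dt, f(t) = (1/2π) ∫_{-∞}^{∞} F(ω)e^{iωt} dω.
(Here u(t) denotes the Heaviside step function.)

F[f₁*f₂](ω) = \frac{512 \left(4 i \omega + 19\right)}{\left(\left(4 i \omega + 19\right)^{2} + 1024\right)^{2}}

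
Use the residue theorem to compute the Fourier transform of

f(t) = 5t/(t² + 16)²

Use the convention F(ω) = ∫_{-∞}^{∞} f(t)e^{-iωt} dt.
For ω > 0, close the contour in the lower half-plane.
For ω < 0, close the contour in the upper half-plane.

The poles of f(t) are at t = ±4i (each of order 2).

Let g(z) = f(z)e^{-iωz}; for large |z| the factor e^{-iωz} decays in the lower half-plane when ω > 0 and in the upper half-plane when ω < 0.

Case ω > 0 (lower half-plane, clockwise contour ⇒ F(ω) = -2πi·ΣRes):
  Res_{z = - 4 i} g(z) = \frac{5 \omega e^{- 4 \omega}}{16} (pole of order 2)
  F(ω) = -2πi·ΣRes = - \frac{5 i \pi \omega e^{- 4 \omega}}{8}

Case ω < 0 (upper half-plane, counterclockwise contour ⇒ F(ω) = +2πi·ΣRes):
  Res_{z = 4 i} g(z) = - \frac{5 \omega e^{4 \omega}}{16} (pole of order 2)
  F(ω) = 2πi·ΣRes = - \frac{5 i \pi \omega e^{4 \omega}}{8}

Both cases combine into a single formula in |ω|:

F(ω) = - \frac{5 i \pi \omega e^{- 4 \left|{\omega}\right|}}{8}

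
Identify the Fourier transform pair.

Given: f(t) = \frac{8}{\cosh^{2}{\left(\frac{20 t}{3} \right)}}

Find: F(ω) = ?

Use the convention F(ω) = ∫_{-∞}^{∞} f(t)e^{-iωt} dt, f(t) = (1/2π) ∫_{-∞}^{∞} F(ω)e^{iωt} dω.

F(ω) = \frac{9 \pi \omega}{50 \sinh{\left(\frac{3 \pi \omega}{40} \right)}}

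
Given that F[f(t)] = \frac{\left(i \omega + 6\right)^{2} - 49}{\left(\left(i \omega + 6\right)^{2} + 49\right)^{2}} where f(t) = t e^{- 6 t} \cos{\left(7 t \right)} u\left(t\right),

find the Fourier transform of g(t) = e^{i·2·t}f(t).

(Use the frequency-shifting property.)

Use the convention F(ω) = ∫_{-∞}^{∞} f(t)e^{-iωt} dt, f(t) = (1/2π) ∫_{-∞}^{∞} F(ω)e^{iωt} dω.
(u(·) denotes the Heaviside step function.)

F[g](ω) = \frac{\left(i \left(\omega - 2\right) + 6\right)^{2} - 49}{\left(\left(i \left(\omega - 2\right) + 6\right)^{2} + 49\right)^{2}}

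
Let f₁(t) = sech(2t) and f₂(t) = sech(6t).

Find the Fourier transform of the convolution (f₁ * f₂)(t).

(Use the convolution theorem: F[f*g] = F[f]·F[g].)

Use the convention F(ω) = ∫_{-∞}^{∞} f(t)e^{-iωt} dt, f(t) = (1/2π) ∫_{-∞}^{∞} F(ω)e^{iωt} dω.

F[f₁*f₂](ω) = \frac{\pi^{2}}{12 \cosh{\left(\frac{\pi \omega}{12} \right)} \cosh{\left(\frac{\pi \omega}{4} \right)}}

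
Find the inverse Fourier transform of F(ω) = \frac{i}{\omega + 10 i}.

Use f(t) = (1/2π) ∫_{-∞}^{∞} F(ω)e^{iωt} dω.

f(t) = e^{10 t} u\left(- t\right)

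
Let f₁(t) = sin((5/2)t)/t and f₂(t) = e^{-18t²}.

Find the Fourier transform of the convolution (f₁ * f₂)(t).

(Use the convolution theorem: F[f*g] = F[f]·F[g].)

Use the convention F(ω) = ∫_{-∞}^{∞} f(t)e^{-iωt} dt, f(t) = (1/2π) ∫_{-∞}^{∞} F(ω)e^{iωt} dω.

F[f₁*f₂](ω) = \begin{cases} \frac{\sqrt{2} \pi^{\frac{3}{2}} e^{- \frac{\omega^{2}}{72}}}{6} & \text{for}\: \omega > - \frac{5}{2} \wedge \omega < \frac{5}{2} \\0 & \text{otherwise} \end{cases}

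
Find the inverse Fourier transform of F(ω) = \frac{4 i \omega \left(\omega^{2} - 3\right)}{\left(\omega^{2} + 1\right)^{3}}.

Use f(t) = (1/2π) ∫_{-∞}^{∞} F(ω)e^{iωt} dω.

f(t) = t e^{- \left|{t}\right|} \left|{t}\right|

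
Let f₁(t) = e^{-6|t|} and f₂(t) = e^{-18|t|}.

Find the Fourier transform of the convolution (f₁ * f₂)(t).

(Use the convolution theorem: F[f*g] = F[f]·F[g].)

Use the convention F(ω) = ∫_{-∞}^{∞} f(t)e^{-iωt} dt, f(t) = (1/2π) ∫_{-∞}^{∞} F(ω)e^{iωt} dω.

F[f₁*f₂](ω) = \frac{432}{\left(\omega^{2} + 36\right) \left(\omega^{2} + 324\right)}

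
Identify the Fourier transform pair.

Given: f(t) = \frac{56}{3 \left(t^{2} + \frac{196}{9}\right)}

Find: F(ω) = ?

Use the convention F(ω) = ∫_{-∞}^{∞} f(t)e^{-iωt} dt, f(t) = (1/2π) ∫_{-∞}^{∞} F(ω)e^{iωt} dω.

F(ω) = 4 \pi e^{- \frac{14 \left|{\omega}\right|}{3}}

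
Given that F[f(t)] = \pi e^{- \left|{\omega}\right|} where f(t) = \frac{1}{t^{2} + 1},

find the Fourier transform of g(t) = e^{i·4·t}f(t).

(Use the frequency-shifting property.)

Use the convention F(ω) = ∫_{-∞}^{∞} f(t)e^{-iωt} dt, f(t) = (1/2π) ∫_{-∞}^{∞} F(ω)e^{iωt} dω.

F[g](ω) = \pi e^{- \left|{\omega - 4}\right|}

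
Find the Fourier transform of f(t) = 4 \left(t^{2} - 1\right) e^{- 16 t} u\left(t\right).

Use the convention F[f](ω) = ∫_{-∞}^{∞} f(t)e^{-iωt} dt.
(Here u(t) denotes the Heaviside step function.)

F(ω) = \frac{4 \left(2 i \omega - \left(i \omega + 16\right)^{3} + 32\right)}{\left(i \omega + 16\right)^{4}}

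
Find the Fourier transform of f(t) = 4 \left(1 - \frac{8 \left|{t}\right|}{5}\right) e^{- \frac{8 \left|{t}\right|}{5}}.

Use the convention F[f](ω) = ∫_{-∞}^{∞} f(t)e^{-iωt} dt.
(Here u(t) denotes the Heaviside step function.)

F(ω) = \frac{16000 \omega^{2}}{\left(25 \omega^{2} + 64\right)^{2}}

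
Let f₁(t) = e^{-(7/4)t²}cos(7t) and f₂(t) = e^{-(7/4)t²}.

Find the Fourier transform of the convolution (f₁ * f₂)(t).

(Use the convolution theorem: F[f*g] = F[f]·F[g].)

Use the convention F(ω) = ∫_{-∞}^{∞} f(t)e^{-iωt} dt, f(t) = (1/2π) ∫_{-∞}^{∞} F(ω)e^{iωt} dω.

F[f₁*f₂](ω) = \frac{2 \pi \left(e^{4 \omega} + 1\right) e^{- \frac{2 \omega^{2}}{7} - 2 \omega - 7}}{7}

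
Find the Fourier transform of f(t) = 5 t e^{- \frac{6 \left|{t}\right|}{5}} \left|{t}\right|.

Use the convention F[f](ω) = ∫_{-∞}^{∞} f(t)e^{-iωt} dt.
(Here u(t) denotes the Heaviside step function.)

F(ω) = \frac{12500 i \omega \left(25 \omega^{2} - 108\right)}{\left(25 \omega^{2} + 36\right)^{3}}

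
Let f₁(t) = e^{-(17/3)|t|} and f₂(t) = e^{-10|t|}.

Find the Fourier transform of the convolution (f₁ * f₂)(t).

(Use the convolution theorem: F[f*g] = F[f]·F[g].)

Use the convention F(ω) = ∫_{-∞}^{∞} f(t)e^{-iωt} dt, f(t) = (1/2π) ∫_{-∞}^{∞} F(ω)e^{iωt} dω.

F[f₁*f₂](ω) = \frac{2040}{\left(\omega^{2} + 100\right) \left(9 \omega^{2} + 289\right)}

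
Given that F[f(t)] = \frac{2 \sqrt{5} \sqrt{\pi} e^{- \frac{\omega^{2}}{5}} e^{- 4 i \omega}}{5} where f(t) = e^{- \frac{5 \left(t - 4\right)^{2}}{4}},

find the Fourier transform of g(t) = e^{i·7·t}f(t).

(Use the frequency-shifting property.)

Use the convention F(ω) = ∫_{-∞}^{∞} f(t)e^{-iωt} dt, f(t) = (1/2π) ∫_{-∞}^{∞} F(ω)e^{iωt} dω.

F[g](ω) = \frac{2 \sqrt{5} \sqrt{\pi} e^{- \frac{\left(\omega - 7\right) \left(\omega - 7 + 20 i\right)}{5}}}{5}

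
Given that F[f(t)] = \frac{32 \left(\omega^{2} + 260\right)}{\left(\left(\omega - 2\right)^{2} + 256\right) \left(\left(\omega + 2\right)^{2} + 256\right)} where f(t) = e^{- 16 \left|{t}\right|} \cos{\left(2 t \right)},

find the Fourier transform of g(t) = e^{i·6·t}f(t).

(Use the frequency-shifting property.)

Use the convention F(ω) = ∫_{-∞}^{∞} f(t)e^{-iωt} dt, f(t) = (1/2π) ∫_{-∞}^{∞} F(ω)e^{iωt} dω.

F[g](ω) = \frac{32 \left(\left(\omega - 6\right)^{2} + 260\right)}{\left(\left(\omega - 8\right)^{2} + 256\right) \left(\left(\omega - 4\right)^{2} + 256\right)}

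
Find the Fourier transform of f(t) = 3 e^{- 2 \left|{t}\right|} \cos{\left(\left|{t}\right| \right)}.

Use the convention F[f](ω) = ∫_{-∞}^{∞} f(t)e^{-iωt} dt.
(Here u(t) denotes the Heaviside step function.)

F(ω) = \frac{12 \left(\omega^{2} + 5\right)}{\omega^{4} + 6 \omega^{2} + 25}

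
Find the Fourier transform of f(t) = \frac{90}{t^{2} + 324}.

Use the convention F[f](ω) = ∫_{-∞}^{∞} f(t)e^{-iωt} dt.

F(ω) = 5 \pi e^{- 18 \left|{\omega}\right|}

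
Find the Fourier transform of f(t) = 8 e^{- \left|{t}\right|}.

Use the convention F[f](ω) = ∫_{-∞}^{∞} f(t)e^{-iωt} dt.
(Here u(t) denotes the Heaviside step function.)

F(ω) = \frac{16}{\omega^{2} + 1}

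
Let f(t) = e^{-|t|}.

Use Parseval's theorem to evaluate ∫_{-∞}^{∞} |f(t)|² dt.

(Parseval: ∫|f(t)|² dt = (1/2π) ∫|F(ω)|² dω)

∫|f(t)|² dt = 1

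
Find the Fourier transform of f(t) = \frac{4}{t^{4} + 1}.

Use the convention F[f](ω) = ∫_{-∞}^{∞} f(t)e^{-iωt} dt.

F(ω) = 4 \pi e^{- \frac{\sqrt{2} \left|{\omega}\right|}{2}} \sin{\left(\frac{\sqrt{2} \left|{\omega}\right|}{2} + \frac{\pi}{4} \right)}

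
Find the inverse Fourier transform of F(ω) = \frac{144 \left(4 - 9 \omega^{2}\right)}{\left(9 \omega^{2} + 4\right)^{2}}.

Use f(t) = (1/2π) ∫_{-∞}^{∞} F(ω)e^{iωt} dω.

f(t) = 8 e^{- \frac{2 \left|{t}\right|}{3}} \left|{t}\right|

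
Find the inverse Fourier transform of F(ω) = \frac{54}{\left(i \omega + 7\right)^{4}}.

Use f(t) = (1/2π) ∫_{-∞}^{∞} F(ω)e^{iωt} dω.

f(t) = 9 t^{3} e^{- 7 t} u\left(t\right)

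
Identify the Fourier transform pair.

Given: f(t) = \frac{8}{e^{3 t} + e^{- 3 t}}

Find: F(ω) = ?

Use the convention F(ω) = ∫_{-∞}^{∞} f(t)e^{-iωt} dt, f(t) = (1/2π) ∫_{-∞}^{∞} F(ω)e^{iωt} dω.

F(ω) = \frac{4 \pi}{3 \cosh{\left(\frac{\pi \omega}{6} \right)}}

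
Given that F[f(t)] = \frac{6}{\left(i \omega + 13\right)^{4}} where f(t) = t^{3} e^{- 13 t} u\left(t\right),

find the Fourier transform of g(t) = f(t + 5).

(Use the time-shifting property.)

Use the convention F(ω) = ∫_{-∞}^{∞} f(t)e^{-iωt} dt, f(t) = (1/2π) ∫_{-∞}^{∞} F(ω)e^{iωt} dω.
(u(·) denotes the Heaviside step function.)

F[g](ω) = \frac{6 e^{5 i \omega}}{\left(i \omega + 13\right)^{4}}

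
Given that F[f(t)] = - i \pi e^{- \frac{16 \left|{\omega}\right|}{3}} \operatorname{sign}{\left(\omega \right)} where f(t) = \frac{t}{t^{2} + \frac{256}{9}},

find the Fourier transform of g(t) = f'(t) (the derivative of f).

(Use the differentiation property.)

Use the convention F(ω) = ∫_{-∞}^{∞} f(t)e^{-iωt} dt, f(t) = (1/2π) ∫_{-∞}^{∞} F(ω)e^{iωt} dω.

F[g](ω) = \pi \omega e^{- \frac{16 \left|{\omega}\right|}{3}} \operatorname{sign}{\left(\omega \right)}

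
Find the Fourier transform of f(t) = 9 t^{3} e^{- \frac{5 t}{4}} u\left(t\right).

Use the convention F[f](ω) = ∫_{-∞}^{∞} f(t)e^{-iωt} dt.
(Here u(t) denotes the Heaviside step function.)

F(ω) = \frac{13824}{\left(4 i \omega + 5\right)^{4}}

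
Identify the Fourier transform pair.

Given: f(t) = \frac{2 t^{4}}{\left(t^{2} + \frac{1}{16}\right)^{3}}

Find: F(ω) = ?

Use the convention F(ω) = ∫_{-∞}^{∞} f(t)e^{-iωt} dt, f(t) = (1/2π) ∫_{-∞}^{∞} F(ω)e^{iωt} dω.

F(ω) = \frac{\pi \left(\omega^{2} - 20 \left|{\omega}\right| + 48\right) e^{- \frac{\left|{\omega}\right|}{4}}}{16}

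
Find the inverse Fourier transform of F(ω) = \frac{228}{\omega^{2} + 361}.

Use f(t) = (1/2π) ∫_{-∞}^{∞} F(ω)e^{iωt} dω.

f(t) = 6 e^{- 19 \left|{t}\right|}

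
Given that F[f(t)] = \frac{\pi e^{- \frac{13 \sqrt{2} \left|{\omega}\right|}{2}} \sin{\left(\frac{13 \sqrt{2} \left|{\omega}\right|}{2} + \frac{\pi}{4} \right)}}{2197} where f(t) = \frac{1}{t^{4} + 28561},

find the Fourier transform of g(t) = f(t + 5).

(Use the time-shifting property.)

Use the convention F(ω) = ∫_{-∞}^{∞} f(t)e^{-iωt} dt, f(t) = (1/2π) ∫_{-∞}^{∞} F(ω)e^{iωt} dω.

F[g](ω) = \frac{\pi e^{5 i \omega - \frac{13 \sqrt{2} \left|{\omega}\right|}{2}} \sin{\left(\frac{13 \sqrt{2} \left|{\omega}\right|}{2} + \frac{\pi}{4} \right)}}{2197}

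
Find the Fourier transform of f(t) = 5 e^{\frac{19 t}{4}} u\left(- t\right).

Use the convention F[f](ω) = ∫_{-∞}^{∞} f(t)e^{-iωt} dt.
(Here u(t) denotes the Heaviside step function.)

F(ω) = - \frac{20}{4 i \omega - 19}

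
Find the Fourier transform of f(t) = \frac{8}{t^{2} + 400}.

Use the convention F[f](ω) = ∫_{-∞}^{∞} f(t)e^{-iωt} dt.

F(ω) = \frac{2 \pi e^{- 20 \left|{\omega}\right|}}{5}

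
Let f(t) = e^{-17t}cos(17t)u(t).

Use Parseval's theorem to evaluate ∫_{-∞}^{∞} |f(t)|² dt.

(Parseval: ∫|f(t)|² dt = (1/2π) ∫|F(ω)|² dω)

∫|f(t)|² dt = \frac{3}{136}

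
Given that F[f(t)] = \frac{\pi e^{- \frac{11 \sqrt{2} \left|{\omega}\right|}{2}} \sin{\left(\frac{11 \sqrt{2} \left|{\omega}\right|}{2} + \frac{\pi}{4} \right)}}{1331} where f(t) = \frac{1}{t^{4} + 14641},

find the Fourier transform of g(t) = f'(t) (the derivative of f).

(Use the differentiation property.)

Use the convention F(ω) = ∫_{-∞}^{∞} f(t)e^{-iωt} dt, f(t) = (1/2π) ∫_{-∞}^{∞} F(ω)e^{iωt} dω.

F[g](ω) = \frac{i \pi \omega e^{- \frac{11 \sqrt{2} \left|{\omega}\right|}{2}} \sin{\left(\frac{11 \sqrt{2} \left|{\omega}\right|}{2} + \frac{\pi}{4} \right)}}{1331}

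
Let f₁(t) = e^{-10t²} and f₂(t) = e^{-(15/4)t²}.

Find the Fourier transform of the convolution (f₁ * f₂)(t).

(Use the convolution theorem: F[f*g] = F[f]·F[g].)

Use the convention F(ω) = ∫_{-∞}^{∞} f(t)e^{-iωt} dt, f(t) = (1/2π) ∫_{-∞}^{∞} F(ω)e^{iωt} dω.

F[f₁*f₂](ω) = \frac{\sqrt{6} \pi e^{- \frac{11 \omega^{2}}{120}}}{15}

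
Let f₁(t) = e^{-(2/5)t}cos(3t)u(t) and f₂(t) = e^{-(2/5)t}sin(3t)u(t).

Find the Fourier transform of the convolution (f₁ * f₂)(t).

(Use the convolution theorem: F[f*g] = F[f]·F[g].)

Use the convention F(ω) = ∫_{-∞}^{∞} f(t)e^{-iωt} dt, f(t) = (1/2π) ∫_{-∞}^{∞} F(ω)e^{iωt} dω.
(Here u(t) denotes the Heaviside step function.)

F[f₁*f₂](ω) = \frac{375 \left(5 i \omega + 2\right)}{\left(\left(5 i \omega + 2\right)^{2} + 225\right)^{2}}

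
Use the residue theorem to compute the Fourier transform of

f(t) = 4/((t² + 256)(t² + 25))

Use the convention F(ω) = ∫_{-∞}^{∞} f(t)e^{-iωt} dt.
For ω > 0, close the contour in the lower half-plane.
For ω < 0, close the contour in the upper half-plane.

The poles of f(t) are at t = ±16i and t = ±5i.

Let g(z) = f(z)e^{-iωz}; for large |z| the factor e^{-iωz} decays in the lower half-plane when ω > 0 and in the upper half-plane when ω < 0.

Case ω > 0 (lower half-plane, clockwise contour ⇒ F(ω) = -2πi·ΣRes):
  Res_{z = - 16 i} g(z) = - \frac{i e^{- 16 \omega}}{1848}
  Res_{z = - 5 i} g(z) = \frac{2 i e^{- 5 \omega}}{1155}
  F(ω) = -2πi·ΣRes = \frac{\pi \left(16 e^{11 \omega} - 5\right) e^{- 16 \omega}}{4620}

Case ω < 0 (upper half-plane, counterclockwise contour ⇒ F(ω) = +2πi·ΣRes):
  Res_{z = 16 i} g(z) = \frac{i e^{16 \omega}}{1848}
  Res_{z = 5 i} g(z) = - \frac{2 i e^{5 \omega}}{1155}
  F(ω) = 2πi·ΣRes = \frac{\pi \left(16 - 5 e^{11 \omega}\right) e^{5 \omega}}{4620}

Both cases combine into a single formula in |ω|:

F(ω) = \frac{\pi \left(16 e^{11 \left|{\omega}\right|} - 5\right) e^{- 16 \left|{\omega}\right|}}{4620}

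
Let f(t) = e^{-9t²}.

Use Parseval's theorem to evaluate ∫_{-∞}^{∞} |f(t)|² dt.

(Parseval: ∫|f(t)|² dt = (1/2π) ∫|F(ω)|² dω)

∫|f(t)|² dt = \frac{\sqrt{2} \sqrt{\pi}}{6}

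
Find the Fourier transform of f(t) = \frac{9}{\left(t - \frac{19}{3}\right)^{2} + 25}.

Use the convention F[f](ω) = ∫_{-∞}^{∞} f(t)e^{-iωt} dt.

F(ω) = \frac{9 \pi e^{- \frac{19 i \omega}{3} - 5 \left|{\omega}\right|}}{5}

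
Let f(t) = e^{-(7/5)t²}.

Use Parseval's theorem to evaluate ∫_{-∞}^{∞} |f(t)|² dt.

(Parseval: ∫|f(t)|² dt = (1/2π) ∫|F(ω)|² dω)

∫|f(t)|² dt = \frac{\sqrt{70} \sqrt{\pi}}{14}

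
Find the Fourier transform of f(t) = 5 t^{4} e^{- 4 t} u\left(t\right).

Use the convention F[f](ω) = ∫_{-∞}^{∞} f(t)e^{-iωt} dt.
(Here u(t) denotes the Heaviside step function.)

F(ω) = \frac{120}{\left(i \omega + 4\right)^{5}}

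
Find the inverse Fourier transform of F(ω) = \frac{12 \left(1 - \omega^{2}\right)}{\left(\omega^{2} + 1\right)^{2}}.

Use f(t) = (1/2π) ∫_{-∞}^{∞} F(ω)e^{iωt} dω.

f(t) = 6 e^{- \left|{t}\right|} \left|{t}\right|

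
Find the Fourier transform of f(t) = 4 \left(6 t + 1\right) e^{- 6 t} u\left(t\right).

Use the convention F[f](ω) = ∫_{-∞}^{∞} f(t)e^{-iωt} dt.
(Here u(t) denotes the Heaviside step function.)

F(ω) = \frac{4 \left(- i \omega - 12\right)}{\omega^{2} - 12 i \omega - 36}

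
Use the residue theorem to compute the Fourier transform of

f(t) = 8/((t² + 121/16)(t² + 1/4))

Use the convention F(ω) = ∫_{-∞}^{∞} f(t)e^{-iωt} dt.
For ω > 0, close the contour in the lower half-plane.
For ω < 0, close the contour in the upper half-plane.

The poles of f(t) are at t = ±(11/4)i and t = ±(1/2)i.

Let g(z) = f(z)e^{-iωz}; for large |z| the factor e^{-iωz} decays in the lower half-plane when ω > 0 and in the upper half-plane when ω < 0.

Case ω > 0 (lower half-plane, clockwise contour ⇒ F(ω) = -2πi·ΣRes):
  Res_{z = - \frac{11 i}{4}} g(z) = - \frac{256 i e^{- \frac{11 \omega}{4}}}{1287}
  Res_{z = - \frac{i}{2}} g(z) = \frac{128 i e^{- \frac{\omega}{2}}}{117}
  F(ω) = -2πi·ΣRes = \frac{256 \pi e^{- \frac{\omega}{2}}}{117} - \frac{512 \pi e^{- \frac{11 \omega}{4}}}{1287}

Case ω < 0 (upper half-plane, counterclockwise contour ⇒ F(ω) = +2πi·ΣRes):
  Res_{z = \frac{11 i}{4}} g(z) = \frac{256 i e^{\frac{11 \omega}{4}}}{1287}
  Res_{z = \frac{i}{2}} g(z) = - \frac{128 i e^{\frac{\omega}{2}}}{117}
  F(ω) = 2πi·ΣRes = \frac{256 \pi \left(- 2 e^{\frac{11 \omega}{4}} + 11 e^{\frac{\omega}{2}}\right)}{1287}

Both cases combine into a single formula in |ω|:

F(ω) = \frac{256 \pi e^{- \frac{\left|{\omega}\right|}{2}}}{117} - \frac{512 \pi e^{- \frac{11 \left|{\omega}\right|}{4}}}{1287}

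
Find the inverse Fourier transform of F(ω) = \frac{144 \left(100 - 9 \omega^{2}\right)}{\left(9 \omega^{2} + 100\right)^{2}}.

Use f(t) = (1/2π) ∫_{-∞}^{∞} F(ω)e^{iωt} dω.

f(t) = 8 e^{- \frac{10 \left|{t}\right|}{3}} \left|{t}\right|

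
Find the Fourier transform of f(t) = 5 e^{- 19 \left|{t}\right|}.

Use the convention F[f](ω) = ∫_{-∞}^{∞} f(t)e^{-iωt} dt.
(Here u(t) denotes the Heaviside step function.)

F(ω) = \frac{190}{\omega^{2} + 361}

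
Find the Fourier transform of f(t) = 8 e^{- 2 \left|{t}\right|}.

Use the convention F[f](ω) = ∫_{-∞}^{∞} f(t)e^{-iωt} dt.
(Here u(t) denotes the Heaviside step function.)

F(ω) = \frac{32}{\omega^{2} + 4}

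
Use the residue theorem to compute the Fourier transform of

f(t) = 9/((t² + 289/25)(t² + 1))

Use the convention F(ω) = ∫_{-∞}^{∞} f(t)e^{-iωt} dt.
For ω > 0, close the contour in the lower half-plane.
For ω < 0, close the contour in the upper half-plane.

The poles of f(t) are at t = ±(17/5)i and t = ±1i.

Let g(z) = f(z)e^{-iωz}; for large |z| the factor e^{-iωz} decays in the lower half-plane when ω > 0 and in the upper half-plane when ω < 0.

Case ω > 0 (lower half-plane, clockwise contour ⇒ F(ω) = -2πi·ΣRes):
  Res_{z = - \frac{17 i}{5}} g(z) = - \frac{375 i e^{- \frac{17 \omega}{5}}}{2992}
  Res_{z = - i} g(z) = \frac{75 i e^{- \omega}}{176}
  F(ω) = -2πi·ΣRes = \frac{75 \pi e^{- \omega}}{88} - \frac{375 \pi e^{- \frac{17 \omega}{5}}}{1496}

Case ω < 0 (upper half-plane, counterclockwise contour ⇒ F(ω) = +2πi·ΣRes):
  Res_{z = \frac{17 i}{5}} g(z) = \frac{375 i e^{\frac{17 \omega}{5}}}{2992}
  Res_{z = i} g(z) = - \frac{75 i e^{\omega}}{176}
  F(ω) = 2πi·ΣRes = \frac{75 \pi \left(- 5 e^{\frac{17 \omega}{5}} + 17 e^{\omega}\right)}{1496}

Both cases combine into a single formula in |ω|:

F(ω) = \frac{75 \pi e^{- \left|{\omega}\right|}}{88} - \frac{375 \pi e^{- \frac{17 \left|{\omega}\right|}{5}}}{1496}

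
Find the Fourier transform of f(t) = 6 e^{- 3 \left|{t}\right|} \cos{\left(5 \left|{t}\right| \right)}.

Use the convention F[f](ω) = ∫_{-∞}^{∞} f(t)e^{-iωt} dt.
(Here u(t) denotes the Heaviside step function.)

F(ω) = \frac{36 \left(\omega^{2} + 34\right)}{\omega^{4} - 32 \omega^{2} + 1156}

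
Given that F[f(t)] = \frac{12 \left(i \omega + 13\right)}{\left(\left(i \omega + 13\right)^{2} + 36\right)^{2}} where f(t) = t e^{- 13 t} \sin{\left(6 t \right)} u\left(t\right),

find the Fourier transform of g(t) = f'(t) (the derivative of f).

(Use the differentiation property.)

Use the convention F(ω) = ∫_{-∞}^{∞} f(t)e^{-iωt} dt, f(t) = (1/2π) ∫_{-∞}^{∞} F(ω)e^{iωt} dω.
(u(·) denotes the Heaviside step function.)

F[g](ω) = \frac{12 i \omega \left(i \omega + 13\right)}{\left(\left(i \omega + 13\right)^{2} + 36\right)^{2}}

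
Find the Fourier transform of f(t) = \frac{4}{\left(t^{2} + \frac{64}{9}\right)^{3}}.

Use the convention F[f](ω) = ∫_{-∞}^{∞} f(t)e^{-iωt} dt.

F(ω) = \frac{27 \pi \left(64 \omega^{2} + 72 \left|{\omega}\right| + 27\right) e^{- \frac{8 \left|{\omega}\right|}{3}}}{65536}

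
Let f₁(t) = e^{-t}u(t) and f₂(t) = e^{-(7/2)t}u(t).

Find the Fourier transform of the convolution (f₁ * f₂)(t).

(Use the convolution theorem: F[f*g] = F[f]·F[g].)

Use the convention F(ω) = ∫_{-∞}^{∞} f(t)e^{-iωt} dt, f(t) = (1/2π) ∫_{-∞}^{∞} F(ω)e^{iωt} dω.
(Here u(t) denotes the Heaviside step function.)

F[f₁*f₂](ω) = \frac{2}{\left(i \omega + 1\right) \left(2 i \omega + 7\right)}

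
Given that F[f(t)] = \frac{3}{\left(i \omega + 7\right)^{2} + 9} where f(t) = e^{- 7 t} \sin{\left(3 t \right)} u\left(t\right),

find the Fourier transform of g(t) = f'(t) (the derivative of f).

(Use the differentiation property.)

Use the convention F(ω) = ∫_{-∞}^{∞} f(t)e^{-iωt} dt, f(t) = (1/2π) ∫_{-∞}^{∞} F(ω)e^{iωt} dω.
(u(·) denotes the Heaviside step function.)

F[g](ω) = \frac{3 i \omega}{\left(i \omega + 7\right)^{2} + 9}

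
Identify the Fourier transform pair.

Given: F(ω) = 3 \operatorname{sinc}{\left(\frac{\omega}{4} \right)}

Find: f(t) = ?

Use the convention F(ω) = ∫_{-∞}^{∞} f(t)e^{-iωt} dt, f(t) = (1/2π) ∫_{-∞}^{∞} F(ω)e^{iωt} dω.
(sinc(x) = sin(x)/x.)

f(t) = 6 \left(\begin{cases} 1 & \text{for}\: \left|{t}\right| < \frac{1}{4} \\0 & \text{otherwise} \end{cases}\right)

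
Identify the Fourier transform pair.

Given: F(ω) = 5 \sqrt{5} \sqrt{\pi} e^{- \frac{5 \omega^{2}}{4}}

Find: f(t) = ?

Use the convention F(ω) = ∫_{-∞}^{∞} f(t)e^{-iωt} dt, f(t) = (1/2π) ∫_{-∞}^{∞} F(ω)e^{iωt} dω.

f(t) = 5 e^{- \frac{t^{2}}{5}}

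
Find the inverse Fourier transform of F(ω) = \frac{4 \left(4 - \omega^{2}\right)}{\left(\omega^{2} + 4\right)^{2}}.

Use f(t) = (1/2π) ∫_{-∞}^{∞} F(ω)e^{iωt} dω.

f(t) = 2 e^{- 2 \left|{t}\right|} \left|{t}\right|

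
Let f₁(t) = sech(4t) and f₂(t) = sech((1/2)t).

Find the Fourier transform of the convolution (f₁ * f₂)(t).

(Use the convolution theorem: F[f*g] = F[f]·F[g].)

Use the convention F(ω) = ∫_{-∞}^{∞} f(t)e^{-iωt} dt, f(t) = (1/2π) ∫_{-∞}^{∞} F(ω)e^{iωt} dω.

F[f₁*f₂](ω) = \frac{\pi^{2}}{2 \cosh{\left(\frac{\pi \omega}{8} \right)} \cosh{\left(\pi \omega \right)}}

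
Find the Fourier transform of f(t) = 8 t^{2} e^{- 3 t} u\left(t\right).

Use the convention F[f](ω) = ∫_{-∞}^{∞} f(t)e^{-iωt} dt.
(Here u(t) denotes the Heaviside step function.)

F(ω) = \frac{16}{\left(i \omega + 3\right)^{3}}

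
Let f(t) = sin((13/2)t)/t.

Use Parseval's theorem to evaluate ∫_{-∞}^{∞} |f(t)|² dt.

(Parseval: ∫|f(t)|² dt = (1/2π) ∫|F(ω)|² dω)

∫|f(t)|² dt = \frac{13 \pi}{2}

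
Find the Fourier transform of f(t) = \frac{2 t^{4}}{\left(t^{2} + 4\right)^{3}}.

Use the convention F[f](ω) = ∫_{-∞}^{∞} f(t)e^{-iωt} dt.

F(ω) = \frac{\pi \left(4 \omega^{2} - 10 \left|{\omega}\right| + 3\right) e^{- 2 \left|{\omega}\right|}}{8}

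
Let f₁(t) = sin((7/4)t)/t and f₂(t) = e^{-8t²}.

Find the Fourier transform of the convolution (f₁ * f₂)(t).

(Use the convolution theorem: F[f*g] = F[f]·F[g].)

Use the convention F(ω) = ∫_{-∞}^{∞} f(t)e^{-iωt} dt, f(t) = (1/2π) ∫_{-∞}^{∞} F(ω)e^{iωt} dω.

F[f₁*f₂](ω) = \begin{cases} \frac{\sqrt{2} \pi^{\frac{3}{2}} e^{- \frac{\omega^{2}}{32}}}{4} & \text{for}\: \omega > - \frac{7}{4} \wedge \omega < \frac{7}{4} \\0 & \text{otherwise} \end{cases}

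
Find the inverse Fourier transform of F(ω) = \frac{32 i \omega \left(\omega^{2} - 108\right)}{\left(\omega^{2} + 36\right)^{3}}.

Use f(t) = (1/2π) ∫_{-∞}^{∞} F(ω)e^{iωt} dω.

f(t) = 8 t e^{- 6 \left|{t}\right|} \left|{t}\right|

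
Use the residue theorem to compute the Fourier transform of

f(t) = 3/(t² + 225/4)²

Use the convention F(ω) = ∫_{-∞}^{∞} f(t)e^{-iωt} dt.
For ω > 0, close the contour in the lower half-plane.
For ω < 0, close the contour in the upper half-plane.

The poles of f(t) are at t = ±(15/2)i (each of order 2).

Let g(z) = f(z)e^{-iωz}; for large |z| the factor e^{-iωz} decays in the lower half-plane when ω > 0 and in the upper half-plane when ω < 0.

Case ω > 0 (lower half-plane, clockwise contour ⇒ F(ω) = -2πi·ΣRes):
  Res_{z = - \frac{15 i}{2}} g(z) = \frac{i \left(15 \omega + 2\right) e^{- \frac{15 \omega}{2}}}{1125} (pole of order 2)
  F(ω) = -2πi·ΣRes = \frac{2 \pi \left(15 \omega + 2\right) e^{- \frac{15 \omega}{2}}}{1125}

Case ω < 0 (upper half-plane, counterclockwise contour ⇒ F(ω) = +2πi·ΣRes):
  Res_{z = \frac{15 i}{2}} g(z) = \frac{i \left(15 \omega - 2\right) e^{\frac{15 \omega}{2}}}{1125} (pole of order 2)
  F(ω) = 2πi·ΣRes = \frac{2 \pi \left(2 - 15 \omega\right) e^{\frac{15 \omega}{2}}}{1125}

Both cases combine into a single formula in |ω|:

F(ω) = \frac{2 \pi \left(15 \left|{\omega}\right| + 2\right) e^{- \frac{15 \left|{\omega}\right|}{2}}}{1125}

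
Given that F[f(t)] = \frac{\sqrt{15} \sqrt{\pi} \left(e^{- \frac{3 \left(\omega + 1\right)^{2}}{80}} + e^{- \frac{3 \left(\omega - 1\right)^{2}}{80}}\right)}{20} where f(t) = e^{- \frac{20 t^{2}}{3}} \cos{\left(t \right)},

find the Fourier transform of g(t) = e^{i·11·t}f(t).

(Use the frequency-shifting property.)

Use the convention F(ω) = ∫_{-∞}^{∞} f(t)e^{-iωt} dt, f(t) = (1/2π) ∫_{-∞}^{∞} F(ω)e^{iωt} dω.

F[g](ω) = \frac{\sqrt{15} \sqrt{\pi} \left(e^{\frac{3 \omega}{4} + \frac{27}{5}} + e^{\frac{9 \omega}{10} + \frac{15}{4}}\right) e^{- \frac{3 \omega^{2}}{80} - \frac{183}{20}}}{20}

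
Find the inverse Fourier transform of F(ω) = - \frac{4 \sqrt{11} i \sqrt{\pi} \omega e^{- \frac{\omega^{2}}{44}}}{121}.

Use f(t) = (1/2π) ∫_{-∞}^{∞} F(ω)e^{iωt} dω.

f(t) = 8 t e^{- 11 t^{2}}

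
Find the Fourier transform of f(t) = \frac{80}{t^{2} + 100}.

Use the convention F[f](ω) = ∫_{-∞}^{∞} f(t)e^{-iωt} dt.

F(ω) = 8 \pi e^{- 10 \left|{\omega}\right|}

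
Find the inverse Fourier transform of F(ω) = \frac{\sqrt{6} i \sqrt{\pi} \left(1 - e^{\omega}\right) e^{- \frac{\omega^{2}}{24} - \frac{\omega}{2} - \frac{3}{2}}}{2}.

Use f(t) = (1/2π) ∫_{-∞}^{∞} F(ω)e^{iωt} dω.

f(t) = 6 e^{- 6 t^{2}} \sin{\left(6 t \right)}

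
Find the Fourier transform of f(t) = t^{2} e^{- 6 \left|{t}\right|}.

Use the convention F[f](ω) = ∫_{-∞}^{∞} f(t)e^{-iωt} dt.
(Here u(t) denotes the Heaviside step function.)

F(ω) = \frac{72 \left(12 - \omega^{2}\right)}{\left(\omega^{2} + 36\right)^{3}}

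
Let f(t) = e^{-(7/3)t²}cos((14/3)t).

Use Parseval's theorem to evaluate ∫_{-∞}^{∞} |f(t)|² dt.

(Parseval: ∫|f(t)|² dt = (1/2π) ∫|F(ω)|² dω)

∫|f(t)|² dt = \frac{\sqrt{42} \sqrt{\pi} \left(1 + e^{\frac{14}{3}}\right)}{28 e^{\frac{14}{3}}}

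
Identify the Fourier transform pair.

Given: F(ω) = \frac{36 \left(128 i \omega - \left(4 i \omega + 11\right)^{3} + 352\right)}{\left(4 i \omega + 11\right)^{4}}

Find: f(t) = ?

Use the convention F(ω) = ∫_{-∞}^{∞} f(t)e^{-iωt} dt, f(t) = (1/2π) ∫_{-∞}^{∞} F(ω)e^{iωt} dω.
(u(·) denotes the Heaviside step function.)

f(t) = 9 \left(t^{2} - 1\right) e^{- \frac{11 t}{4}} u\left(t\right)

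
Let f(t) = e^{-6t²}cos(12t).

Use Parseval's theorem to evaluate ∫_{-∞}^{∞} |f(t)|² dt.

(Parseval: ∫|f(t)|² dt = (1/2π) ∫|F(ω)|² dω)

∫|f(t)|² dt = \frac{\sqrt{3} \sqrt{\pi} \left(1 + e^{12}\right)}{12 e^{12}}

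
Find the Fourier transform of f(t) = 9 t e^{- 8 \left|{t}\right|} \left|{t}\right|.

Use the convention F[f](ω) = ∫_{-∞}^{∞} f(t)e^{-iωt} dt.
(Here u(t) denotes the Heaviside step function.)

F(ω) = \frac{36 i \omega \left(\omega^{2} - 192\right)}{\left(\omega^{2} + 64\right)^{3}}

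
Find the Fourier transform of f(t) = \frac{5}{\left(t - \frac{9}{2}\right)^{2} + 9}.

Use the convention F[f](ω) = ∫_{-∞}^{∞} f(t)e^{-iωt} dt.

F(ω) = \frac{5 \pi e^{- \frac{9 i \omega}{2} - 3 \left|{\omega}\right|}}{3}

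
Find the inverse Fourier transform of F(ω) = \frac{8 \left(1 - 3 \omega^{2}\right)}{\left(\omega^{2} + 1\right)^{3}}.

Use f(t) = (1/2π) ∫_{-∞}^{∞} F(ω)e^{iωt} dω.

f(t) = 2 t^{2} e^{- \left|{t}\right|}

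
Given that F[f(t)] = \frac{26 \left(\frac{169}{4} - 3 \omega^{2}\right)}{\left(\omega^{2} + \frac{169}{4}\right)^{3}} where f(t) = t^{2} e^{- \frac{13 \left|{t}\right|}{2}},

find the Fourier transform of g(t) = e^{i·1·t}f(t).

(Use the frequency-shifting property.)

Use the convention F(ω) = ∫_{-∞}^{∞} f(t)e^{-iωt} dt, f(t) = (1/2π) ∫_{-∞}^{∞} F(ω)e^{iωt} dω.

F[g](ω) = \frac{416 \left(169 - 12 \left(\omega - 1\right)^{2}\right)}{\left(4 \left(\omega - 1\right)^{2} + 169\right)^{3}}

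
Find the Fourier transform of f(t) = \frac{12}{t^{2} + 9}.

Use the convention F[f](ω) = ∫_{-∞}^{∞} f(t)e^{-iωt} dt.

F(ω) = 4 \pi e^{- 3 \left|{\omega}\right|}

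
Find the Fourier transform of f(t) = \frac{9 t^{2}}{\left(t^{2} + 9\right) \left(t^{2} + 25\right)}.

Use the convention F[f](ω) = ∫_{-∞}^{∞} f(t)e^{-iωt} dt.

F(ω) = \frac{9 \pi \left(5 - 3 e^{2 \left|{\omega}\right|}\right) e^{- 5 \left|{\omega}\right|}}{16}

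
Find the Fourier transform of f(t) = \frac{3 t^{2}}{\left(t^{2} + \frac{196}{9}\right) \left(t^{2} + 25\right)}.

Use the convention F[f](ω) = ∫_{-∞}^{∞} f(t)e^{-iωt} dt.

F(ω) = \frac{135 \pi e^{- 5 \left|{\omega}\right|}}{29} - \frac{126 \pi e^{- \frac{14 \left|{\omega}\right|}{3}}}{29}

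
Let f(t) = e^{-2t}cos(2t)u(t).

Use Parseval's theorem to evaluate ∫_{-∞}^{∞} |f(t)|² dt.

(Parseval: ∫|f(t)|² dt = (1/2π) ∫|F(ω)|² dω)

∫|f(t)|² dt = \frac{3}{16}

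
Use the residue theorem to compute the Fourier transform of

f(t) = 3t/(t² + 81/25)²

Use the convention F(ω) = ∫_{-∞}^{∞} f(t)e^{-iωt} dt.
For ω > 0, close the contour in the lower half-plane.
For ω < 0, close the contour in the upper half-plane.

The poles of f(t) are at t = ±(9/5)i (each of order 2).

Let g(z) = f(z)e^{-iωz}; for large |z| the factor e^{-iωz} decays in the lower half-plane when ω > 0 and in the upper half-plane when ω < 0.

Case ω > 0 (lower half-plane, clockwise contour ⇒ F(ω) = -2πi·ΣRes):
  Res_{z = - \frac{9 i}{5}} g(z) = \frac{5 \omega e^{- \frac{9 \omega}{5}}}{12} (pole of order 2)
  F(ω) = -2πi·ΣRes = - \frac{5 i \pi \omega e^{- \frac{9 \omega}{5}}}{6}

Case ω < 0 (upper half-plane, counterclockwise contour ⇒ F(ω) = +2πi·ΣRes):
  Res_{z = \frac{9 i}{5}} g(z) = - \frac{5 \omega e^{\frac{9 \omega}{5}}}{12} (pole of order 2)
  F(ω) = 2πi·ΣRes = - \frac{5 i \pi \omega e^{\frac{9 \omega}{5}}}{6}

Both cases combine into a single formula in |ω|:

F(ω) = - \frac{5 i \pi \omega e^{- \frac{9 \left|{\omega}\right|}{5}}}{6}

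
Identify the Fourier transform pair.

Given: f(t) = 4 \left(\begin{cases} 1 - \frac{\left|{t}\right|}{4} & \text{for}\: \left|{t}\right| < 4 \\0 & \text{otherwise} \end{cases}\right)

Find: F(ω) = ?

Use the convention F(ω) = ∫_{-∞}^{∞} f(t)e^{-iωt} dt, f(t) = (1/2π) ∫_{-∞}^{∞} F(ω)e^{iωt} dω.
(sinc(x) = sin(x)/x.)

F(ω) = 16 \operatorname{sinc}^{2}{\left(2 \omega \right)}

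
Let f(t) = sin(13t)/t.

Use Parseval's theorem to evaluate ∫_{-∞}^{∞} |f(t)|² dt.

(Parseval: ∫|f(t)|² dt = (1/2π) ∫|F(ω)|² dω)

∫|f(t)|² dt = 13 \pi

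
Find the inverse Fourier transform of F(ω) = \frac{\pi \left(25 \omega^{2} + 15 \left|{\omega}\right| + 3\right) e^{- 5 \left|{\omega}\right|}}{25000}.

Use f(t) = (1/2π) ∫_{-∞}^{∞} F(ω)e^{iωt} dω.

f(t) = \frac{1}{\left(t^{2} + 25\right)^{3}}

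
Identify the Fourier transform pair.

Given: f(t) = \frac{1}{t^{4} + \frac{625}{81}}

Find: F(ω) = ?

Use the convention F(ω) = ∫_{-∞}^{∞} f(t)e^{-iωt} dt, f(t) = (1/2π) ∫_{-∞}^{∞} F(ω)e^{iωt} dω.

F(ω) = \frac{27 \pi e^{- \frac{5 \sqrt{2} \left|{\omega}\right|}{6}} \sin{\left(\frac{5 \sqrt{2} \left|{\omega}\right|}{6} + \frac{\pi}{4} \right)}}{125}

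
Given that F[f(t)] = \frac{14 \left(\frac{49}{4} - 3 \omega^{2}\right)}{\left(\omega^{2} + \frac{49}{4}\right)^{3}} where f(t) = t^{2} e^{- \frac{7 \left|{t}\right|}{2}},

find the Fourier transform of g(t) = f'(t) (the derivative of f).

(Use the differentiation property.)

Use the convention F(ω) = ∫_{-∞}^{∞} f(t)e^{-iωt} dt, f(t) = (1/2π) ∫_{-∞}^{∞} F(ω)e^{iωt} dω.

F[g](ω) = - \frac{224 i \omega \left(12 \omega^{2} - 49\right)}{\left(4 \omega^{2} + 49\right)^{3}}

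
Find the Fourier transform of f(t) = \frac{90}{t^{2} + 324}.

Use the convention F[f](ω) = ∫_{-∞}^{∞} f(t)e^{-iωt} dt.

F(ω) = 5 \pi e^{- 18 \left|{\omega}\right|}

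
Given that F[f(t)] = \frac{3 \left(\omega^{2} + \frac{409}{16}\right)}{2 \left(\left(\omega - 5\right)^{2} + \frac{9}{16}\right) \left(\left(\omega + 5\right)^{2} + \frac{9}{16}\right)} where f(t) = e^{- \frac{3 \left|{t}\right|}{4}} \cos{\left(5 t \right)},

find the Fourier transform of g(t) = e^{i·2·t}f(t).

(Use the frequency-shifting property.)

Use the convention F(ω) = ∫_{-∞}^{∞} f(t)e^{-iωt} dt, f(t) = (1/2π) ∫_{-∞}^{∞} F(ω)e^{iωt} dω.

F[g](ω) = \frac{24 \left(16 \left(\omega - 2\right)^{2} + 409\right)}{\left(16 \left(\omega - 7\right)^{2} + 9\right) \left(16 \left(\omega + 3\right)^{2} + 9\right)}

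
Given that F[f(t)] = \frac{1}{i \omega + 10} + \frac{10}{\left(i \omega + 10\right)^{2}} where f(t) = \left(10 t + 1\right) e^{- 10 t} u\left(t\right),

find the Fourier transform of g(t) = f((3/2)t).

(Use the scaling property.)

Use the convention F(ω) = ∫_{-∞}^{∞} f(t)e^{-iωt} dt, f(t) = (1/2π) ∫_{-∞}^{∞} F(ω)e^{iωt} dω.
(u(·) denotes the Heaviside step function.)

F[g](ω) = \frac{- i \omega - 30}{\omega^{2} - 30 i \omega - 225}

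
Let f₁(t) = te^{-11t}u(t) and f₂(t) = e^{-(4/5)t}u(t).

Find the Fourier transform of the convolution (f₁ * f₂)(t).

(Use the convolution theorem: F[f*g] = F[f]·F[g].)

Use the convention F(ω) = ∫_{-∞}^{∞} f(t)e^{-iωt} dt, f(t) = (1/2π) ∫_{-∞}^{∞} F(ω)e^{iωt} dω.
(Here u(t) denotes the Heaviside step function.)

F[f₁*f₂](ω) = \frac{5}{\left(i \omega + 11\right)^{2} \left(5 i \omega + 4\right)}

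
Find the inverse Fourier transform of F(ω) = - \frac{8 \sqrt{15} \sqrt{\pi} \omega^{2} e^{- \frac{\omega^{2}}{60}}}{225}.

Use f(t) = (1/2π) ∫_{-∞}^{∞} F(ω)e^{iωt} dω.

f(t) = 8 \left(60 t^{2} - 2\right) e^{- 15 t^{2}}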